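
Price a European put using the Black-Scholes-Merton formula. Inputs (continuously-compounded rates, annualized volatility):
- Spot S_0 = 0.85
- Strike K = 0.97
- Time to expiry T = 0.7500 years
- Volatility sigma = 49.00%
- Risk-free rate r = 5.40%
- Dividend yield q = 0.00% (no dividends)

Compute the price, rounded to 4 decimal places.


d1 = (ln(S/K) + (r - q + 0.5*sigma^2) * T) / (sigma * sqrt(T)) = -0.00358716
d2 = d1 - sigma * sqrt(T) = -0.42793961
exp(-rT) = 0.96030916; exp(-qT) = 1.00000000
P = K * exp(-rT) * N(-d2) - S_0 * exp(-qT) * N(-d1)
N(-d1) = 0.50143107; N(-d2) = 0.66565246
P = 0.9700 * 0.96030916 * 0.66565246 - 0.8500 * 1.00000000 * 0.50143107 = 0.1938

Answer: Price = 0.1938


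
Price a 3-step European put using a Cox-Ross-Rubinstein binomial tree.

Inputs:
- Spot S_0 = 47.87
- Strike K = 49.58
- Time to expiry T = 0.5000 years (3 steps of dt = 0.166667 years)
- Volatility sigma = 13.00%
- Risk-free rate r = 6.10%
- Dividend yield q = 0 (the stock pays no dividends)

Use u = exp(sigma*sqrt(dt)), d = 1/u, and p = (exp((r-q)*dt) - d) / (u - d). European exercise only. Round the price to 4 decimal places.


dt = T/N = 0.166667
u = exp(sigma*sqrt(dt)) = 1.054506; d = 1/u = 0.948311
p = (exp((r-q)*dt) - d) / (u - d) = 0.582960
Discount per step: exp(-r*dt) = 0.989885
Stock lattice S(k, i) with i counting down-moves:
  k=0: S(0,0) = 47.8700
  k=1: S(1,0) = 50.4792; S(1,1) = 45.3957
  k=2: S(2,0) = 53.2306; S(2,1) = 47.8700; S(2,2) = 43.0492
  k=3: S(3,0) = 56.1320; S(3,1) = 50.4792; S(3,2) = 45.3957; S(3,3) = 40.8241
Terminal payoffs V(N, i) = max(K - S_T, 0):
  V(3,0) = 0.000000; V(3,1) = 0.000000; V(3,2) = 4.184330; V(3,3) = 8.755917
Backward induction: V(k, i) = exp(-r*dt) * [p * V(k+1, i) + (1-p) * V(k+1, i+1)].
  V(2,0) = exp(-r*dt) * [p*0.000000 + (1-p)*0.000000] = 0.000000
  V(2,1) = exp(-r*dt) * [p*0.000000 + (1-p)*4.184330] = 1.727383
  V(2,2) = exp(-r*dt) * [p*4.184330 + (1-p)*8.755917] = 6.029256
  V(1,0) = exp(-r*dt) * [p*0.000000 + (1-p)*1.727383] = 0.713101
  V(1,1) = exp(-r*dt) * [p*1.727383 + (1-p)*6.029256] = 3.485817
  V(0,0) = exp(-r*dt) * [p*0.713101 + (1-p)*3.485817] = 1.850526

Answer: Price = V(0,0) = 1.8505


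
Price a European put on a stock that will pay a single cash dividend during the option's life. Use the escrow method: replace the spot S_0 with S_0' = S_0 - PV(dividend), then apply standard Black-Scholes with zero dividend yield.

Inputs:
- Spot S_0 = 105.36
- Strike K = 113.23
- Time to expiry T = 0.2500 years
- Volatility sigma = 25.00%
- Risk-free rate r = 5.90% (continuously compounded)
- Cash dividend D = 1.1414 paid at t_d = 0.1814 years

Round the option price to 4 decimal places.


PV(D) = D * exp(-r * t_d) = 1.1414 * 0.98935447 = 1.12924919
S_0' = S_0 - PV(D) = 105.3600 - 1.12924919 = 104.23075081
d1 = (ln(S_0'/K) + (r + sigma^2/2)*T) / (sigma*sqrt(T)) = -0.48201159
d2 = d1 - sigma*sqrt(T) = -0.60701159
exp(-rT) = 0.98535825
N(-d1) = 0.68510114; N(-d2) = 0.72807839
P = K * exp(-rT) * N(-d2) - S_0' * N(-d1) = 113.2300 * 0.98535825 * 0.72807839 - 104.23075081 * 0.68510114 = 9.8246

Answer: Price = 9.8246


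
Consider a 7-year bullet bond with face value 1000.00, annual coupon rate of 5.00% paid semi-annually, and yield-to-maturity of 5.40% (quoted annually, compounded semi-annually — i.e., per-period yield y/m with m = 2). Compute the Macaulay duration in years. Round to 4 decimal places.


Coupon per period c = face * coupon_rate / m = 25.000000
Periods per year m = 2; per-period yield y/m = 0.027000
Number of cashflows N = 14
Cashflows (t years, CF_t, discount factor 1/(1+y/m)^(m*t), PV):
  t = 0.5000: CF_t = 25.000000, DF = 0.973710, PV = 24.342746
  t = 1.0000: CF_t = 25.000000, DF = 0.948111, PV = 23.702771
  t = 1.5000: CF_t = 25.000000, DF = 0.923185, PV = 23.079621
  t = 2.0000: CF_t = 25.000000, DF = 0.898914, PV = 22.472854
  t = 2.5000: CF_t = 25.000000, DF = 0.875282, PV = 21.882039
  t = 3.0000: CF_t = 25.000000, DF = 0.852270, PV = 21.306757
  t = 3.5000: CF_t = 25.000000, DF = 0.829864, PV = 20.746599
  t = 4.0000: CF_t = 25.000000, DF = 0.808047, PV = 20.201167
  t = 4.5000: CF_t = 25.000000, DF = 0.786803, PV = 19.670075
  t = 5.0000: CF_t = 25.000000, DF = 0.766118, PV = 19.152945
  t = 5.5000: CF_t = 25.000000, DF = 0.745976, PV = 18.649411
  t = 6.0000: CF_t = 25.000000, DF = 0.726365, PV = 18.159115
  t = 6.5000: CF_t = 25.000000, DF = 0.707268, PV = 17.681709
  t = 7.0000: CF_t = 1025.000000, DF = 0.688674, PV = 705.891017
Price P = sum_t PV_t = 976.938827
Macaulay numerator sum_t t * PV_t:
  t * PV_t at t = 0.5000: 12.171373
  t * PV_t at t = 1.0000: 23.702771
  t * PV_t at t = 1.5000: 34.619432
  t * PV_t at t = 2.0000: 44.945708
  t * PV_t at t = 2.5000: 54.705098
  t * PV_t at t = 3.0000: 63.920270
  t * PV_t at t = 3.5000: 72.613095
  t * PV_t at t = 4.0000: 80.804668
  t * PV_t at t = 4.5000: 88.515338
  t * PV_t at t = 5.0000: 95.764727
  t * PV_t at t = 5.5000: 102.571763
  t * PV_t at t = 6.0000: 108.954692
  t * PV_t at t = 6.5000: 114.931109
  t * PV_t at t = 7.0000: 4941.237117
Macaulay duration D = (sum_t t * PV_t) / P = 5839.457161 / 976.938827 = 5.977301

Answer: Macaulay duration = 5.9773 years


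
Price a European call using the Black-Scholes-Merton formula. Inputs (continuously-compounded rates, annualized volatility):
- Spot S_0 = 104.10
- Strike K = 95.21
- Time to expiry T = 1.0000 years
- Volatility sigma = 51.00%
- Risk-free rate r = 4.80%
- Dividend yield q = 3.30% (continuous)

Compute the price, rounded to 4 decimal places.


Answer: Price = 24.6478

Derivation:
d1 = (ln(S/K) + (r - q + 0.5*sigma^2) * T) / (sigma * sqrt(T)) = 0.45944509
d2 = d1 - sigma * sqrt(T) = -0.05055491
exp(-rT) = 0.95313379; exp(-qT) = 0.96753856
C = S_0 * exp(-qT) * N(d1) - K * exp(-rT) * N(d2)
N(d1) = 0.67704271; N(d2) = 0.47984010
C = 104.1000 * 0.96753856 * 0.67704271 - 95.2100 * 0.95313379 * 0.47984010 = 24.6478


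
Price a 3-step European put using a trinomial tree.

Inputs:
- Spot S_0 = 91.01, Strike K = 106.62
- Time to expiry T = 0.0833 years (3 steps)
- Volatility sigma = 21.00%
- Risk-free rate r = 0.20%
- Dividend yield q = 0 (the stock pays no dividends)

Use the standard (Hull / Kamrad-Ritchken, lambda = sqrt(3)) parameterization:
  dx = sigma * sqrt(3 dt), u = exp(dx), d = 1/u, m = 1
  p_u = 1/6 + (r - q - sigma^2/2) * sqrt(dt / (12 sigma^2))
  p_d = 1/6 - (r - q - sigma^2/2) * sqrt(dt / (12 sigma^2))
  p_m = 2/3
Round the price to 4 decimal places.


dt = T/N = 0.027767; dx = sigma*sqrt(3*dt) = 0.060610
u = exp(dx) = 1.062484; d = 1/u = 0.941191
p_u = 0.162074, p_m = 0.666667, p_d = 0.171259
Discount per step: exp(-r*dt) = 0.999944
Stock lattice S(k, j) with j the centered position index:
  k=0: S(0,+0) = 91.0100
  k=1: S(1,-1) = 85.6578; S(1,+0) = 91.0100; S(1,+1) = 96.6967
  k=2: S(2,-2) = 80.6203; S(2,-1) = 85.6578; S(2,+0) = 91.0100; S(2,+1) = 96.6967; S(2,+2) = 102.7387
  k=3: S(3,-3) = 75.8790; S(3,-2) = 80.6203; S(3,-1) = 85.6578; S(3,+0) = 91.0100; S(3,+1) = 96.6967; S(3,+2) = 102.7387; S(3,+3) = 109.1582
Terminal payoffs V(N, j) = max(K - S_T, 0):
  V(3,-3) = 30.740965; V(3,-2) = 25.999732; V(3,-1) = 20.962247; V(3,+0) = 15.610000; V(3,+1) = 9.923322; V(3,+2) = 3.881318; V(3,+3) = 0.000000
Backward induction: V(k, j) = exp(-r*dt) * [p_u * V(k+1, j+1) + p_m * V(k+1, j) + p_d * V(k+1, j-1)]
  V(2,-2) = exp(-r*dt) * [p_u*20.962247 + p_m*25.999732 + p_d*30.740965] = 25.993823
  V(2,-1) = exp(-r*dt) * [p_u*15.610000 + p_m*20.962247 + p_d*25.999732] = 20.956340
  V(2,+0) = exp(-r*dt) * [p_u*9.923322 + p_m*15.610000 + p_d*20.962247] = 15.604093
  V(2,+1) = exp(-r*dt) * [p_u*3.881318 + p_m*9.923322 + p_d*15.610000] = 9.917417
  V(2,+2) = exp(-r*dt) * [p_u*0.000000 + p_m*3.881318 + p_d*9.923322] = 4.286769
  V(1,-1) = exp(-r*dt) * [p_u*15.604093 + p_m*20.956340 + p_d*25.993823] = 20.950432
  V(1,+0) = exp(-r*dt) * [p_u*9.917417 + p_m*15.604093 + p_d*20.956340] = 15.598187
  V(1,+1) = exp(-r*dt) * [p_u*4.286769 + p_m*9.917417 + p_d*15.604093] = 9.978178
  V(0,+0) = exp(-r*dt) * [p_u*9.978178 + p_m*15.598187 + p_d*20.950432] = 15.603085

Answer: Price = V(0,0) = 15.6031


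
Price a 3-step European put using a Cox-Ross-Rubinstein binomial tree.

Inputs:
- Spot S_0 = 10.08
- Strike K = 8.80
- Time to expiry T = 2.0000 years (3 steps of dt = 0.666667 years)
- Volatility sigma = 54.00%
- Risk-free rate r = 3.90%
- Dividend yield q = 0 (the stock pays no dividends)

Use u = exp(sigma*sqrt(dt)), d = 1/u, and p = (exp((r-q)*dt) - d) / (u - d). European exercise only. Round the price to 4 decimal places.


Answer: Price = V(0,0) = 2.0077

Derivation:
dt = T/N = 0.666667
u = exp(sigma*sqrt(dt)) = 1.554118; d = 1/u = 0.643452
p = (exp((r-q)*dt) - d) / (u - d) = 0.420450
Discount per step: exp(-r*dt) = 0.974335
Stock lattice S(k, i) with i counting down-moves:
  k=0: S(0,0) = 10.0800
  k=1: S(1,0) = 15.6655; S(1,1) = 6.4860
  k=2: S(2,0) = 24.3460; S(2,1) = 10.0800; S(2,2) = 4.1734
  k=3: S(3,0) = 37.8366; S(3,1) = 15.6655; S(3,2) = 6.4860; S(3,3) = 2.6854
Terminal payoffs V(N, i) = max(K - S_T, 0):
  V(3,0) = 0.000000; V(3,1) = 0.000000; V(3,2) = 2.314006; V(3,3) = 6.114602
Backward induction: V(k, i) = exp(-r*dt) * [p * V(k+1, i) + (1-p) * V(k+1, i+1)].
  V(2,0) = exp(-r*dt) * [p*0.000000 + (1-p)*0.000000] = 0.000000
  V(2,1) = exp(-r*dt) * [p*0.000000 + (1-p)*2.314006] = 1.306664
  V(2,2) = exp(-r*dt) * [p*2.314006 + (1-p)*6.114602] = 4.400724
  V(1,0) = exp(-r*dt) * [p*0.000000 + (1-p)*1.306664] = 0.737843
  V(1,1) = exp(-r*dt) * [p*1.306664 + (1-p)*4.400724] = 3.020271
  V(0,0) = exp(-r*dt) * [p*0.737843 + (1-p)*3.020271] = 2.007740


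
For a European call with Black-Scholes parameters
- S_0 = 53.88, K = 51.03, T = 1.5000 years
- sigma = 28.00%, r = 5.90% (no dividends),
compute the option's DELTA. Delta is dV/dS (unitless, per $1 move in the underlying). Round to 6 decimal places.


d1 = 0.5880106752; d2 = 0.2450821112
phi(d1) = 0.3356062067; exp(-qT) = 1.0000000000; exp(-rT) = 0.9153031107
N(d1) = 0.7217374363
Delta = exp(-qT) * N(d1) = 1.0000000000 * 0.7217374363 = 0.721737

Answer: Delta = 0.721737


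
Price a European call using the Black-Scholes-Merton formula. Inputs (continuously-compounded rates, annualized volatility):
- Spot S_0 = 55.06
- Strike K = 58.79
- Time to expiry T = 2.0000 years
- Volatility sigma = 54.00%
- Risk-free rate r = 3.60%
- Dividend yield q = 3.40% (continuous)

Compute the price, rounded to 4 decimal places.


d1 = (ln(S/K) + (r - q + 0.5*sigma^2) * T) / (sigma * sqrt(T)) = 0.30124285
d2 = d1 - sigma * sqrt(T) = -0.46243248
exp(-rT) = 0.93053090; exp(-qT) = 0.93426047
C = S_0 * exp(-qT) * N(d1) - K * exp(-rT) * N(d2)
N(d1) = 0.61838534; N(d2) = 0.32188561
C = 55.0600 * 0.93426047 * 0.61838534 - 58.7900 * 0.93053090 * 0.32188561 = 14.2009

Answer: Price = 14.2009


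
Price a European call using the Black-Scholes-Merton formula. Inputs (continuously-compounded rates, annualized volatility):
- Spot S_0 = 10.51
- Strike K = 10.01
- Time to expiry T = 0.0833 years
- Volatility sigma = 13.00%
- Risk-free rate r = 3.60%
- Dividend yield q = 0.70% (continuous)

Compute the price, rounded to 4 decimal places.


Answer: Price = 0.5391

Derivation:
d1 = (ln(S/K) + (r - q + 0.5*sigma^2) * T) / (sigma * sqrt(T)) = 1.38224455
d2 = d1 - sigma * sqrt(T) = 1.34472429
exp(-rT) = 0.99700569; exp(-qT) = 0.99941707
C = S_0 * exp(-qT) * N(d1) - K * exp(-rT) * N(d2)
N(d1) = 0.91655169; N(d2) = 0.91064286
C = 10.5100 * 0.99941707 * 0.91655169 - 10.0100 * 0.99700569 * 0.91064286 = 0.5391


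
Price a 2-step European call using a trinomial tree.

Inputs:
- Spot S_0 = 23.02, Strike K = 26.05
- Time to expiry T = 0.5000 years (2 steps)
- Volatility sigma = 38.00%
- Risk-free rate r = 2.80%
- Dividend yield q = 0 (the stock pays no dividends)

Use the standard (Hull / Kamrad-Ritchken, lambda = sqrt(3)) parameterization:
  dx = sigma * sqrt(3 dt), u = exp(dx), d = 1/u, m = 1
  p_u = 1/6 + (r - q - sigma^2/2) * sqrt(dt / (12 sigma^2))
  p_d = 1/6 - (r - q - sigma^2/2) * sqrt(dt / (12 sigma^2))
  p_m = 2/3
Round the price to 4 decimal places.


Answer: Price = V(0,0) = 1.5785

Derivation:
dt = T/N = 0.250000; dx = sigma*sqrt(3*dt) = 0.329090
u = exp(dx) = 1.389702; d = 1/u = 0.719579
p_u = 0.149878, p_m = 0.666667, p_d = 0.183455
Discount per step: exp(-r*dt) = 0.993024
Stock lattice S(k, j) with j the centered position index:
  k=0: S(0,+0) = 23.0200
  k=1: S(1,-1) = 16.5647; S(1,+0) = 23.0200; S(1,+1) = 31.9910
  k=2: S(2,-2) = 11.9196; S(2,-1) = 16.5647; S(2,+0) = 23.0200; S(2,+1) = 31.9910; S(2,+2) = 44.4579
Terminal payoffs V(N, j) = max(S_T - K, 0):
  V(2,-2) = 0.000000; V(2,-1) = 0.000000; V(2,+0) = 0.000000; V(2,+1) = 5.940950; V(2,+2) = 18.407902
Backward induction: V(k, j) = exp(-r*dt) * [p_u * V(k+1, j+1) + p_m * V(k+1, j) + p_d * V(k+1, j-1)]
  V(1,-1) = exp(-r*dt) * [p_u*0.000000 + p_m*0.000000 + p_d*0.000000] = 0.000000
  V(1,+0) = exp(-r*dt) * [p_u*5.940950 + p_m*0.000000 + p_d*0.000000] = 0.884206
  V(1,+1) = exp(-r*dt) * [p_u*18.407902 + p_m*5.940950 + p_d*0.000000] = 6.672699
  V(0,+0) = exp(-r*dt) * [p_u*6.672699 + p_m*0.884206 + p_d*0.000000] = 1.578473


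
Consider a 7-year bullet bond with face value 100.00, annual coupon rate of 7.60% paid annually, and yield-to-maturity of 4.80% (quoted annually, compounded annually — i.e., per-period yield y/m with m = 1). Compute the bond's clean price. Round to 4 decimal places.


Answer: Price = 116.3199

Derivation:
Coupon per period c = face * coupon_rate / m = 7.600000
Periods per year m = 1; per-period yield y/m = 0.048000
Number of cashflows N = 7
Cashflows (t years, CF_t, discount factor 1/(1+y/m)^(m*t), PV):
  t = 1.0000: CF_t = 7.600000, DF = 0.954198, PV = 7.251908
  t = 2.0000: CF_t = 7.600000, DF = 0.910495, PV = 6.919760
  t = 3.0000: CF_t = 7.600000, DF = 0.868793, PV = 6.602824
  t = 4.0000: CF_t = 7.600000, DF = 0.829001, PV = 6.300405
  t = 5.0000: CF_t = 7.600000, DF = 0.791031, PV = 6.011837
  t = 6.0000: CF_t = 7.600000, DF = 0.754801, PV = 5.736485
  t = 7.0000: CF_t = 107.600000, DF = 0.720230, PV = 77.496715
Price P = sum_t PV_t = 116.319935


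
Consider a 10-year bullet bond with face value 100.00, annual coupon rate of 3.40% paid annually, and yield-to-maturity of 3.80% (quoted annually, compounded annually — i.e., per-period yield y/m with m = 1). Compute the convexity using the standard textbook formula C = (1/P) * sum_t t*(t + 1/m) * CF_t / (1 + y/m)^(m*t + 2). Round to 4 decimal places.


Answer: Convexity = 83.4786

Derivation:
Coupon per period c = face * coupon_rate / m = 3.400000
Periods per year m = 1; per-period yield y/m = 0.038000
Number of cashflows N = 10
Cashflows (t years, CF_t, discount factor 1/(1+y/m)^(m*t), PV):
  t = 1.0000: CF_t = 3.400000, DF = 0.963391, PV = 3.275530
  t = 2.0000: CF_t = 3.400000, DF = 0.928122, PV = 3.155616
  t = 3.0000: CF_t = 3.400000, DF = 0.894145, PV = 3.040093
  t = 4.0000: CF_t = 3.400000, DF = 0.861411, PV = 2.928799
  t = 5.0000: CF_t = 3.400000, DF = 0.829876, PV = 2.821579
  t = 6.0000: CF_t = 3.400000, DF = 0.799495, PV = 2.718284
  t = 7.0000: CF_t = 3.400000, DF = 0.770227, PV = 2.618771
  t = 8.0000: CF_t = 3.400000, DF = 0.742030, PV = 2.522900
  t = 9.0000: CF_t = 3.400000, DF = 0.714865, PV = 2.430540
  t = 10.0000: CF_t = 103.400000, DF = 0.688694, PV = 71.210987
Price P = sum_t PV_t = 96.723097
Convexity numerator sum_t t*(t + 1/m) * CF_t / (1+y/m)^(m*t + 2):
  t = 1.0000: term = 6.080186
  t = 2.0000: term = 17.572791
  t = 3.0000: term = 33.858943
  t = 4.0000: term = 54.365676
  t = 5.0000: term = 78.563115
  t = 6.0000: term = 105.961813
  t = 7.0000: term = 136.110228
  t = 8.0000: term = 168.592355
  t = 9.0000: term = 203.025476
  t = 10.0000: term = 7270.176957
Convexity = (1/P) * sum = 8074.307541 / 96.723097 = 83.478587


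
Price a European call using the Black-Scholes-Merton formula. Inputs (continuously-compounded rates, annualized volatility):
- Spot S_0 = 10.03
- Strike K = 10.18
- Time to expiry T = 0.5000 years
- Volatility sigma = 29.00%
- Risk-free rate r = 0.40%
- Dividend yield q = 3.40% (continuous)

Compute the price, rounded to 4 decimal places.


Answer: Price = 0.6767

Derivation:
d1 = (ln(S/K) + (r - q + 0.5*sigma^2) * T) / (sigma * sqrt(T)) = -0.04300872
d2 = d1 - sigma * sqrt(T) = -0.24806968
exp(-rT) = 0.99800200; exp(-qT) = 0.98314368
C = S_0 * exp(-qT) * N(d1) - K * exp(-rT) * N(d2)
N(d1) = 0.48284729; N(d2) = 0.40204025
C = 10.0300 * 0.98314368 * 0.48284729 - 10.1800 * 0.99800200 * 0.40204025 = 0.6767


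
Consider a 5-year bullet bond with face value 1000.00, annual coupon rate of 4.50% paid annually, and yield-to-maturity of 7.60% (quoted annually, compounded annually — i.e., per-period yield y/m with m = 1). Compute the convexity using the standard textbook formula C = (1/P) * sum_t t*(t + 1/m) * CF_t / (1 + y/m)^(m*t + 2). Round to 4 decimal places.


Coupon per period c = face * coupon_rate / m = 45.000000
Periods per year m = 1; per-period yield y/m = 0.076000
Number of cashflows N = 5
Cashflows (t years, CF_t, discount factor 1/(1+y/m)^(m*t), PV):
  t = 1.0000: CF_t = 45.000000, DF = 0.929368, PV = 41.821561
  t = 2.0000: CF_t = 45.000000, DF = 0.863725, PV = 38.867622
  t = 3.0000: CF_t = 45.000000, DF = 0.802718, PV = 36.122325
  t = 4.0000: CF_t = 45.000000, DF = 0.746021, PV = 33.570934
  t = 5.0000: CF_t = 1045.000000, DF = 0.693328, PV = 724.527600
Price P = sum_t PV_t = 874.910043
Convexity numerator sum_t t*(t + 1/m) * CF_t / (1+y/m)^(m*t + 2):
  t = 1.0000: term = 72.244651
  t = 2.0000: term = 201.425606
  t = 3.0000: term = 374.397037
  t = 4.0000: term = 579.921061
  t = 5.0000: term = 18773.776609
Convexity = (1/P) * sum = 20001.764964 / 874.910043 = 22.861510

Answer: Convexity = 22.8615


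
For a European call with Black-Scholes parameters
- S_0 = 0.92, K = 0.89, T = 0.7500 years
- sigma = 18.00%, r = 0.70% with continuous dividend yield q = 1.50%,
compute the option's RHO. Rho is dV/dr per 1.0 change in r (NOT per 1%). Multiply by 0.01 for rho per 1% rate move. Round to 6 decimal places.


Answer: Rho = 0.357457

Derivation:
d1 = 0.2521237775; d2 = 0.0962392048
phi(d1) = 0.3864620005; exp(-qT) = 0.9888130446; exp(-rT) = 0.9947637572
N(d2) = 0.5383347028
Rho = K*T*exp(-rT)*N(d2) = 0.8900 * 0.7500 * 0.9947637572 * 0.5383347028 = 0.357457


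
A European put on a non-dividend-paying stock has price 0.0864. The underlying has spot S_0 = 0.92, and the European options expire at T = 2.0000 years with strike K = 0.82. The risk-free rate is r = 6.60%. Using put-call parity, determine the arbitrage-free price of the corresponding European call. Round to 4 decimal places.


Put-call parity: C - P = S_0 * exp(-qT) - K * exp(-rT).
S_0 * exp(-qT) = 0.9200 * 1.00000000 = 0.92000000
K * exp(-rT) = 0.8200 * 0.87634100 = 0.71859962
C = P + S*exp(-qT) - K*exp(-rT)
C = 0.0864 + 0.92000000 - 0.71859962 = 0.2878

Answer: Call price = 0.2878


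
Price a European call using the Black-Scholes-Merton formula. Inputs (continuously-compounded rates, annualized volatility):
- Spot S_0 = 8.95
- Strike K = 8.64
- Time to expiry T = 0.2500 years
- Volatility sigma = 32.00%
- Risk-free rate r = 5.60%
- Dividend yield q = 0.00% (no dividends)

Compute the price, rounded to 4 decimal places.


d1 = (ln(S/K) + (r - q + 0.5*sigma^2) * T) / (sigma * sqrt(T)) = 0.38781843
d2 = d1 - sigma * sqrt(T) = 0.22781843
exp(-rT) = 0.98609754; exp(-qT) = 1.00000000
C = S_0 * exp(-qT) * N(d1) - K * exp(-rT) * N(d2)
N(d1) = 0.65092480; N(d2) = 0.59010630
C = 8.9500 * 1.00000000 * 0.65092480 - 8.6400 * 0.98609754 * 0.59010630 = 0.7981

Answer: Price = 0.7981


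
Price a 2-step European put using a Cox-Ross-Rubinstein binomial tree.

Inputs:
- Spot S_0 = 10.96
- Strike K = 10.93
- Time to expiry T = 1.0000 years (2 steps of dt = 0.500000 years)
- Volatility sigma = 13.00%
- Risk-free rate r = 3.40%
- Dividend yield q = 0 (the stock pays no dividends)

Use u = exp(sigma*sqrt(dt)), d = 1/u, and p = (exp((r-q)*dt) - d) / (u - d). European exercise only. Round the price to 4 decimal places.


dt = T/N = 0.500000
u = exp(sigma*sqrt(dt)) = 1.096281; d = 1/u = 0.912175
p = (exp((r-q)*dt) - d) / (u - d) = 0.570162
Discount per step: exp(-r*dt) = 0.983144
Stock lattice S(k, i) with i counting down-moves:
  k=0: S(0,0) = 10.9600
  k=1: S(1,0) = 12.0152; S(1,1) = 9.9974
  k=2: S(2,0) = 13.1721; S(2,1) = 10.9600; S(2,2) = 9.1194
Terminal payoffs V(N, i) = max(K - S_T, 0):
  V(2,0) = 0.000000; V(2,1) = 0.000000; V(2,2) = 1.810595
Backward induction: V(k, i) = exp(-r*dt) * [p * V(k+1, i) + (1-p) * V(k+1, i+1)].
  V(1,0) = exp(-r*dt) * [p*0.000000 + (1-p)*0.000000] = 0.000000
  V(1,1) = exp(-r*dt) * [p*0.000000 + (1-p)*1.810595] = 0.765144
  V(0,0) = exp(-r*dt) * [p*0.000000 + (1-p)*0.765144] = 0.323344

Answer: Price = V(0,0) = 0.3233


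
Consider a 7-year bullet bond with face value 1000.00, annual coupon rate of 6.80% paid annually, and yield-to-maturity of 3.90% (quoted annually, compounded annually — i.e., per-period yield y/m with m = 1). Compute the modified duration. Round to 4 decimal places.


Answer: Modified duration = 5.6790

Derivation:
Coupon per period c = face * coupon_rate / m = 68.000000
Periods per year m = 1; per-period yield y/m = 0.039000
Number of cashflows N = 7
Cashflows (t years, CF_t, discount factor 1/(1+y/m)^(m*t), PV):
  t = 1.0000: CF_t = 68.000000, DF = 0.962464, PV = 65.447546
  t = 2.0000: CF_t = 68.000000, DF = 0.926337, PV = 62.990901
  t = 3.0000: CF_t = 68.000000, DF = 0.891566, PV = 60.626468
  t = 4.0000: CF_t = 68.000000, DF = 0.858100, PV = 58.350788
  t = 5.0000: CF_t = 68.000000, DF = 0.825890, PV = 56.160527
  t = 6.0000: CF_t = 68.000000, DF = 0.794889, PV = 54.052480
  t = 7.0000: CF_t = 1068.000000, DF = 0.765052, PV = 817.075935
Price P = sum_t PV_t = 1174.704645
First compute Macaulay numerator sum_t t * PV_t:
  t * PV_t at t = 1.0000: 65.447546
  t * PV_t at t = 2.0000: 125.981801
  t * PV_t at t = 3.0000: 181.879405
  t * PV_t at t = 4.0000: 233.403150
  t * PV_t at t = 5.0000: 280.802635
  t * PV_t at t = 6.0000: 324.314882
  t * PV_t at t = 7.0000: 5719.531548
Macaulay duration D = 6931.360967 / 1174.704645 = 5.900514
Modified duration = D / (1 + y/m) = 5.900514 / (1 + 0.039000) = 5.679032


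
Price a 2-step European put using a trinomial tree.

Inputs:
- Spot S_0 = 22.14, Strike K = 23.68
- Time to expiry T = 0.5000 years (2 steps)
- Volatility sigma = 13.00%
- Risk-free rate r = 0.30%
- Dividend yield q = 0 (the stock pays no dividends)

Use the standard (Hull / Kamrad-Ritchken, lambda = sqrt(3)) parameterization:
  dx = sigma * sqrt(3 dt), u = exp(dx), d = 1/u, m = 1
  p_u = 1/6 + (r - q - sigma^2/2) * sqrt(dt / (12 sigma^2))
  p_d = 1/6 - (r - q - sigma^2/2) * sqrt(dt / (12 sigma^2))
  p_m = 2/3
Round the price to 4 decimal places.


Answer: Price = V(0,0) = 1.8438

Derivation:
dt = T/N = 0.250000; dx = sigma*sqrt(3*dt) = 0.112583
u = exp(dx) = 1.119165; d = 1/u = 0.893523
p_u = 0.160616, p_m = 0.666667, p_d = 0.172718
Discount per step: exp(-r*dt) = 0.999250
Stock lattice S(k, j) with j the centered position index:
  k=0: S(0,+0) = 22.1400
  k=1: S(1,-1) = 19.7826; S(1,+0) = 22.1400; S(1,+1) = 24.7783
  k=2: S(2,-2) = 17.6762; S(2,-1) = 19.7826; S(2,+0) = 22.1400; S(2,+1) = 24.7783; S(2,+2) = 27.7310
Terminal payoffs V(N, j) = max(K - S_T, 0):
  V(2,-2) = 6.003796; V(2,-1) = 3.897403; V(2,+0) = 1.540000; V(2,+1) = 0.000000; V(2,+2) = 0.000000
Backward induction: V(k, j) = exp(-r*dt) * [p_u * V(k+1, j+1) + p_m * V(k+1, j) + p_d * V(k+1, j-1)]
  V(1,-1) = exp(-r*dt) * [p_u*1.540000 + p_m*3.897403 + p_d*6.003796] = 3.879668
  V(1,+0) = exp(-r*dt) * [p_u*0.000000 + p_m*1.540000 + p_d*3.897403] = 1.698543
  V(1,+1) = exp(-r*dt) * [p_u*0.000000 + p_m*0.000000 + p_d*1.540000] = 0.265786
  V(0,+0) = exp(-r*dt) * [p_u*0.265786 + p_m*1.698543 + p_d*3.879668] = 1.843755


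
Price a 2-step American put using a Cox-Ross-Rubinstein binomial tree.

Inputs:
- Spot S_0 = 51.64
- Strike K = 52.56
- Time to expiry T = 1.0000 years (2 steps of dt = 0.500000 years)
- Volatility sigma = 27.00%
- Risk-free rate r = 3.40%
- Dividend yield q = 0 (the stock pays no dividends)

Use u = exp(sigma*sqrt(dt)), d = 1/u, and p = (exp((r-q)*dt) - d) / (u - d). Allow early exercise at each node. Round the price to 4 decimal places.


dt = T/N = 0.500000
u = exp(sigma*sqrt(dt)) = 1.210361; d = 1/u = 0.826200
p = (exp((r-q)*dt) - d) / (u - d) = 0.497045
Discount per step: exp(-r*dt) = 0.983144
Stock lattice S(k, i) with i counting down-moves:
  k=0: S(0,0) = 51.6400
  k=1: S(1,0) = 62.5031; S(1,1) = 42.6649
  k=2: S(2,0) = 75.6513; S(2,1) = 51.6400; S(2,2) = 35.2498
Terminal payoffs V(N, i) = max(K - S_T, 0):
  V(2,0) = 0.000000; V(2,1) = 0.920000; V(2,2) = 17.310234
Backward induction: V(k, i) = exp(-r*dt) * [p * V(k+1, i) + (1-p) * V(k+1, i+1)]; then take max(V_cont, immediate exercise) for American.
  V(1,0) = exp(-r*dt) * [p*0.000000 + (1-p)*0.920000] = 0.454919; exercise = 0.000000; V(1,0) = max -> 0.454919
  V(1,1) = exp(-r*dt) * [p*0.920000 + (1-p)*17.310234] = 9.009082; exercise = 9.895050; V(1,1) = max -> 9.895050
  V(0,0) = exp(-r*dt) * [p*0.454919 + (1-p)*9.895050] = 5.115176; exercise = 0.920000; V(0,0) = max -> 5.115176

Answer: Price = V(0,0) = 5.1152


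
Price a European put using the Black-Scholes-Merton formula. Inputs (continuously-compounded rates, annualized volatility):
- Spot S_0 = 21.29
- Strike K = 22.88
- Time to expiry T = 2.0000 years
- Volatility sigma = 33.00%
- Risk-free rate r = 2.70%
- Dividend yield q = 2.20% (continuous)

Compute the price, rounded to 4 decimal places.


d1 = (ln(S/K) + (r - q + 0.5*sigma^2) * T) / (sigma * sqrt(T)) = 0.10043983
d2 = d1 - sigma * sqrt(T) = -0.36625064
exp(-rT) = 0.94743211; exp(-qT) = 0.95695396
P = K * exp(-rT) * N(-d2) - S_0 * exp(-qT) * N(-d1)
N(-d1) = 0.45999757; N(-d2) = 0.64291097
P = 22.8800 * 0.94743211 * 0.64291097 - 21.2900 * 0.95695396 * 0.45999757 = 4.5648

Answer: Price = 4.5648


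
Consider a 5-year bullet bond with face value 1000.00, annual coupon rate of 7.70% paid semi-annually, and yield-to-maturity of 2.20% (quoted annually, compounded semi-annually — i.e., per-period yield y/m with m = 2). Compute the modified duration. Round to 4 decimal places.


Answer: Modified duration = 4.2916

Derivation:
Coupon per period c = face * coupon_rate / m = 38.500000
Periods per year m = 2; per-period yield y/m = 0.011000
Number of cashflows N = 10
Cashflows (t years, CF_t, discount factor 1/(1+y/m)^(m*t), PV):
  t = 0.5000: CF_t = 38.500000, DF = 0.989120, PV = 38.081108
  t = 1.0000: CF_t = 38.500000, DF = 0.978358, PV = 37.666773
  t = 1.5000: CF_t = 38.500000, DF = 0.967713, PV = 37.256947
  t = 2.0000: CF_t = 38.500000, DF = 0.957184, PV = 36.851580
  t = 2.5000: CF_t = 38.500000, DF = 0.946769, PV = 36.450623
  t = 3.0000: CF_t = 38.500000, DF = 0.936468, PV = 36.054028
  t = 3.5000: CF_t = 38.500000, DF = 0.926279, PV = 35.661749
  t = 4.0000: CF_t = 38.500000, DF = 0.916201, PV = 35.273738
  t = 4.5000: CF_t = 38.500000, DF = 0.906232, PV = 34.889949
  t = 5.0000: CF_t = 1038.500000, DF = 0.896372, PV = 930.882669
Price P = sum_t PV_t = 1259.069164
First compute Macaulay numerator sum_t t * PV_t:
  t * PV_t at t = 0.5000: 19.040554
  t * PV_t at t = 1.0000: 37.666773
  t * PV_t at t = 1.5000: 55.885420
  t * PV_t at t = 2.0000: 73.703159
  t * PV_t at t = 2.5000: 91.126557
  t * PV_t at t = 3.0000: 108.162085
  t * PV_t at t = 3.5000: 124.816122
  t * PV_t at t = 4.0000: 141.094952
  t * PV_t at t = 4.5000: 157.004769
  t * PV_t at t = 5.0000: 4654.413347
Macaulay duration D = 5462.913738 / 1259.069164 = 4.338851
Modified duration = D / (1 + y/m) = 4.338851 / (1 + 0.011000) = 4.291643


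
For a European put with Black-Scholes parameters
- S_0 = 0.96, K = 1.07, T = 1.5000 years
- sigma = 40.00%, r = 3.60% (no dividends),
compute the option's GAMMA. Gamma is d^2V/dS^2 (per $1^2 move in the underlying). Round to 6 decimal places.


Answer: Gamma = 0.840716

Derivation:
d1 = 0.1337408274; d2 = -0.3561571211
phi(d1) = 0.3953903249; exp(-qT) = 1.0000000000; exp(-rT) = 0.9474321065
Gamma = exp(-qT) * phi(d1) / (S * sigma * sqrt(T)) = 1.0000000000 * 0.3953903249 / (0.9600 * 0.4000 * 1.2247448714) = 0.840716


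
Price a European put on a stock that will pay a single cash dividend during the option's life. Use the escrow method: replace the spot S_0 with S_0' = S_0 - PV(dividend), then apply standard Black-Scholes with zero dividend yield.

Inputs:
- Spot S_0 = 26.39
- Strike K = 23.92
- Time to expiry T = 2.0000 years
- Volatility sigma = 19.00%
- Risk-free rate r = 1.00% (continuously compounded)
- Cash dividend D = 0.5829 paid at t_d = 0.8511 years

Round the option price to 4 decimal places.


Answer: Price = 1.6149

Derivation:
PV(D) = D * exp(-r * t_d) = 0.5829 * 0.99152512 = 0.57795999
S_0' = S_0 - PV(D) = 26.3900 - 0.57795999 = 25.81204001
d1 = (ln(S_0'/K) + (r + sigma^2/2)*T) / (sigma*sqrt(T)) = 0.49209467
d2 = d1 - sigma*sqrt(T) = 0.22339409
exp(-rT) = 0.98019867
N(-d1) = 0.31132621; N(-d2) = 0.41161440
P = K * exp(-rT) * N(-d2) - S_0' * N(-d1) = 23.9200 * 0.98019867 * 0.41161440 - 25.81204001 * 0.31132621 = 1.6149


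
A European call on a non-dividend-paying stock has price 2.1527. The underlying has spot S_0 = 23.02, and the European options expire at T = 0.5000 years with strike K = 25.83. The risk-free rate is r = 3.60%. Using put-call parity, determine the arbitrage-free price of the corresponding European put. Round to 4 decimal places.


Put-call parity: C - P = S_0 * exp(-qT) - K * exp(-rT).
S_0 * exp(-qT) = 23.0200 * 1.00000000 = 23.02000000
K * exp(-rT) = 25.8300 * 0.98216103 = 25.36921947
P = C - S*exp(-qT) + K*exp(-rT)
P = 2.1527 - 23.02000000 + 25.36921947 = 4.5019

Answer: Put price = 4.5019


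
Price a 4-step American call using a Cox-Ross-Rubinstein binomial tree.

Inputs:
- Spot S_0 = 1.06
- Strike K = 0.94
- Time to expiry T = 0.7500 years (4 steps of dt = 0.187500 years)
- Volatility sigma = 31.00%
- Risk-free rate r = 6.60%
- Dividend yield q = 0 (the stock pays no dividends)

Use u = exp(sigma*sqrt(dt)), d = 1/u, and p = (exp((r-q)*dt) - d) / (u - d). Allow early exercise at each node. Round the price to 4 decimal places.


Answer: Price = V(0,0) = 0.2118

Derivation:
dt = T/N = 0.187500
u = exp(sigma*sqrt(dt)) = 1.143660; d = 1/u = 0.874385
p = (exp((r-q)*dt) - d) / (u - d) = 0.512734
Discount per step: exp(-r*dt) = 0.987701
Stock lattice S(k, i) with i counting down-moves:
  k=0: S(0,0) = 1.0600
  k=1: S(1,0) = 1.2123; S(1,1) = 0.9268
  k=2: S(2,0) = 1.3864; S(2,1) = 1.0600; S(2,2) = 0.8104
  k=3: S(3,0) = 1.5856; S(3,1) = 1.2123; S(3,2) = 0.9268; S(3,3) = 0.7086
  k=4: S(4,0) = 1.8134; S(4,1) = 1.3864; S(4,2) = 1.0600; S(4,3) = 0.8104; S(4,4) = 0.6196
Terminal payoffs V(N, i) = max(S_T - K, 0):
  V(4,0) = 0.873402; V(4,1) = 0.446436; V(4,2) = 0.120000; V(4,3) = 0.000000; V(4,4) = 0.000000
Backward induction: V(k, i) = exp(-r*dt) * [p * V(k+1, i) + (1-p) * V(k+1, i+1)]; then take max(V_cont, immediate exercise) for American.
  V(3,0) = exp(-r*dt) * [p*0.873402 + (1-p)*0.446436] = 0.657173; exercise = 0.645612; V(3,0) = max -> 0.657173
  V(3,1) = exp(-r*dt) * [p*0.446436 + (1-p)*0.120000] = 0.283841; exercise = 0.272280; V(3,1) = max -> 0.283841
  V(3,2) = exp(-r*dt) * [p*0.120000 + (1-p)*0.000000] = 0.060771; exercise = 0.000000; V(3,2) = max -> 0.060771
  V(3,3) = exp(-r*dt) * [p*0.000000 + (1-p)*0.000000] = 0.000000; exercise = 0.000000; V(3,3) = max -> 0.000000
  V(2,0) = exp(-r*dt) * [p*0.657173 + (1-p)*0.283841] = 0.469416; exercise = 0.446436; V(2,0) = max -> 0.469416
  V(2,1) = exp(-r*dt) * [p*0.283841 + (1-p)*0.060771] = 0.172993; exercise = 0.120000; V(2,1) = max -> 0.172993
  V(2,2) = exp(-r*dt) * [p*0.060771 + (1-p)*0.000000] = 0.030776; exercise = 0.000000; V(2,2) = max -> 0.030776
  V(1,0) = exp(-r*dt) * [p*0.469416 + (1-p)*0.172993] = 0.320982; exercise = 0.272280; V(1,0) = max -> 0.320982
  V(1,1) = exp(-r*dt) * [p*0.172993 + (1-p)*0.030776] = 0.102420; exercise = 0.000000; V(1,1) = max -> 0.102420
  V(0,0) = exp(-r*dt) * [p*0.320982 + (1-p)*0.102420] = 0.211846; exercise = 0.120000; V(0,0) = max -> 0.211846


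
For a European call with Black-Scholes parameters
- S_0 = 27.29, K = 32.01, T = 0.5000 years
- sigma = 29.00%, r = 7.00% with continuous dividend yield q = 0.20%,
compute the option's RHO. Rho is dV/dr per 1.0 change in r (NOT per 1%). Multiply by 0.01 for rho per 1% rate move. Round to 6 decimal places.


d1 = -0.5096192660; d2 = -0.7146802326
phi(d1) = 0.3503598775; exp(-qT) = 0.9990004998; exp(-rT) = 0.9656054163
N(d2) = 0.2374033275
Rho = K*T*exp(-rT)*N(d2) = 32.0100 * 0.5000 * 0.9656054163 * 0.2374033275 = 3.668953

Answer: Rho = 3.668953


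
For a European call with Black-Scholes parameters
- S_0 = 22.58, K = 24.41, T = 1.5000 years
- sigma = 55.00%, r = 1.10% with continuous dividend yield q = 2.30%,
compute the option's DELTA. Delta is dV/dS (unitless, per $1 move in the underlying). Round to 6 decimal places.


d1 = 0.1943954761; d2 = -0.4792142032
phi(d1) = 0.3914751130; exp(-qT) = 0.9660883397; exp(-rT) = 0.9836353794
N(d1) = 0.5770668841
Delta = exp(-qT) * N(d1) = 0.9660883397 * 0.5770668841 = 0.557498

Answer: Delta = 0.557498


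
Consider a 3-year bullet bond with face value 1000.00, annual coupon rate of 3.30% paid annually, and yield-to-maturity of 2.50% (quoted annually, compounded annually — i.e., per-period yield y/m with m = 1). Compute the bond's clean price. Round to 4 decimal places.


Answer: Price = 1022.8482

Derivation:
Coupon per period c = face * coupon_rate / m = 33.000000
Periods per year m = 1; per-period yield y/m = 0.025000
Number of cashflows N = 3
Cashflows (t years, CF_t, discount factor 1/(1+y/m)^(m*t), PV):
  t = 1.0000: CF_t = 33.000000, DF = 0.975610, PV = 32.195122
  t = 2.0000: CF_t = 33.000000, DF = 0.951814, PV = 31.409875
  t = 3.0000: CF_t = 1033.000000, DF = 0.928599, PV = 959.243191
Price P = sum_t PV_t = 1022.848189


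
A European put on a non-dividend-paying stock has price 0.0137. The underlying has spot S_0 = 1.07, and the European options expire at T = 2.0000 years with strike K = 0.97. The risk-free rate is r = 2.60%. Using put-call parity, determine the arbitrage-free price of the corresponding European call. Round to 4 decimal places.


Put-call parity: C - P = S_0 * exp(-qT) - K * exp(-rT).
S_0 * exp(-qT) = 1.0700 * 1.00000000 = 1.07000000
K * exp(-rT) = 0.9700 * 0.94932887 = 0.92084900
C = P + S*exp(-qT) - K*exp(-rT)
C = 0.0137 + 1.07000000 - 0.92084900 = 0.1629

Answer: Call price = 0.1629


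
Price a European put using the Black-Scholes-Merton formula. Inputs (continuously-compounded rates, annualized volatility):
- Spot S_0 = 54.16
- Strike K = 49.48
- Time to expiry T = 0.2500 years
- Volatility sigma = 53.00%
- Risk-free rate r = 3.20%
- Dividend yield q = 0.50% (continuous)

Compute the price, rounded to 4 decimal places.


d1 = (ln(S/K) + (r - q + 0.5*sigma^2) * T) / (sigma * sqrt(T)) = 0.49900597
d2 = d1 - sigma * sqrt(T) = 0.23400597
exp(-rT) = 0.99203191; exp(-qT) = 0.99875078
P = K * exp(-rT) * N(-d2) - S_0 * exp(-qT) * N(-d1)
N(-d1) = 0.30888759; N(-d2) = 0.40749017
P = 49.4800 * 0.99203191 * 0.40749017 - 54.1600 * 0.99875078 * 0.30888759 = 3.2935

Answer: Price = 3.2935


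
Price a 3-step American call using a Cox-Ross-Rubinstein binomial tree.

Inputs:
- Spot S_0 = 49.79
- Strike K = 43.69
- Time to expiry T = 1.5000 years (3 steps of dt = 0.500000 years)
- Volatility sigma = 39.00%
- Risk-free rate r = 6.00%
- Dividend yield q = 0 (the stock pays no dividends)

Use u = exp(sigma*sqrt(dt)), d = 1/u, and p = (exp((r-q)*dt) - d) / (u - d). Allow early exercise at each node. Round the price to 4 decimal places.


Answer: Price = V(0,0) = 14.6577

Derivation:
dt = T/N = 0.500000
u = exp(sigma*sqrt(dt)) = 1.317547; d = 1/u = 0.758986
p = (exp((r-q)*dt) - d) / (u - d) = 0.486014
Discount per step: exp(-r*dt) = 0.970446
Stock lattice S(k, i) with i counting down-moves:
  k=0: S(0,0) = 49.7900
  k=1: S(1,0) = 65.6007; S(1,1) = 37.7899
  k=2: S(2,0) = 86.4320; S(2,1) = 49.7900; S(2,2) = 28.6820
  k=3: S(3,0) = 113.8782; S(3,1) = 65.6007; S(3,2) = 37.7899; S(3,3) = 21.7693
Terminal payoffs V(N, i) = max(S_T - K, 0):
  V(3,0) = 70.188159; V(3,1) = 21.910663; V(3,2) = 0.000000; V(3,3) = 0.000000
Backward induction: V(k, i) = exp(-r*dt) * [p * V(k+1, i) + (1-p) * V(k+1, i+1)]; then take max(V_cont, immediate exercise) for American.
  V(2,0) = exp(-r*dt) * [p*70.188159 + (1-p)*21.910663] = 44.033189; exercise = 42.741954; V(2,0) = max -> 44.033189
  V(2,1) = exp(-r*dt) * [p*21.910663 + (1-p)*0.000000] = 10.334166; exercise = 6.100000; V(2,1) = max -> 10.334166
  V(2,2) = exp(-r*dt) * [p*0.000000 + (1-p)*0.000000] = 0.000000; exercise = 0.000000; V(2,2) = max -> 0.000000
  V(1,0) = exp(-r*dt) * [p*44.033189 + (1-p)*10.334166] = 25.922891; exercise = 21.910663; V(1,0) = max -> 25.922891
  V(1,1) = exp(-r*dt) * [p*10.334166 + (1-p)*0.000000] = 4.874110; exercise = 0.000000; V(1,1) = max -> 4.874110
  V(0,0) = exp(-r*dt) * [p*25.922891 + (1-p)*4.874110] = 14.657717; exercise = 6.100000; V(0,0) = max -> 14.657717


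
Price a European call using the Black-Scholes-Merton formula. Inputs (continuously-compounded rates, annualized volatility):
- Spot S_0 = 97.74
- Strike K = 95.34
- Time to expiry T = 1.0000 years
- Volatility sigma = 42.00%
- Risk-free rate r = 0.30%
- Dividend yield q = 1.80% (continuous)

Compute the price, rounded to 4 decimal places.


Answer: Price = 16.3643

Derivation:
d1 = (ln(S/K) + (r - q + 0.5*sigma^2) * T) / (sigma * sqrt(T)) = 0.23347962
d2 = d1 - sigma * sqrt(T) = -0.18652038
exp(-rT) = 0.99700450; exp(-qT) = 0.98216103
C = S_0 * exp(-qT) * N(d1) - K * exp(-rT) * N(d2)
N(d1) = 0.59230550; N(d2) = 0.42601835
C = 97.7400 * 0.98216103 * 0.59230550 - 95.3400 * 0.99700450 * 0.42601835 = 16.3643


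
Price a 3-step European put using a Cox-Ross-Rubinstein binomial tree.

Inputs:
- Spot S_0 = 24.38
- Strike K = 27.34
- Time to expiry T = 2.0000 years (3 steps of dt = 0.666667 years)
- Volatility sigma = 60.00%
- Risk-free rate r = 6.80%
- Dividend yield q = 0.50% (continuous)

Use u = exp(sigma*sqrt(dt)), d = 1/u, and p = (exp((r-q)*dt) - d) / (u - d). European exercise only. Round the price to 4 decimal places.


Answer: Price = V(0,0) = 8.2418

Derivation:
dt = T/N = 0.666667
u = exp(sigma*sqrt(dt)) = 1.632150; d = 1/u = 0.612689
p = (exp((r-q)*dt) - d) / (u - d) = 0.421993
Discount per step: exp(-r*dt) = 0.955679
Stock lattice S(k, i) with i counting down-moves:
  k=0: S(0,0) = 24.3800
  k=1: S(1,0) = 39.7918; S(1,1) = 14.9374
  k=2: S(2,0) = 64.9462; S(2,1) = 24.3800; S(2,2) = 9.1520
  k=3: S(3,0) = 106.0019; S(3,1) = 39.7918; S(3,2) = 14.9374; S(3,3) = 5.6073
Terminal payoffs V(N, i) = max(K - S_T, 0):
  V(3,0) = 0.000000; V(3,1) = 0.000000; V(3,2) = 12.402644; V(3,3) = 21.732700
Backward induction: V(k, i) = exp(-r*dt) * [p * V(k+1, i) + (1-p) * V(k+1, i+1)].
  V(2,0) = exp(-r*dt) * [p*0.000000 + (1-p)*0.000000] = 0.000000
  V(2,1) = exp(-r*dt) * [p*0.000000 + (1-p)*12.402644] = 6.851082
  V(2,2) = exp(-r*dt) * [p*12.402644 + (1-p)*21.732700] = 17.006764
  V(1,0) = exp(-r*dt) * [p*0.000000 + (1-p)*6.851082] = 3.784461
  V(1,1) = exp(-r*dt) * [p*6.851082 + (1-p)*17.006764] = 12.157319
  V(0,0) = exp(-r*dt) * [p*3.784461 + (1-p)*12.157319] = 8.241803


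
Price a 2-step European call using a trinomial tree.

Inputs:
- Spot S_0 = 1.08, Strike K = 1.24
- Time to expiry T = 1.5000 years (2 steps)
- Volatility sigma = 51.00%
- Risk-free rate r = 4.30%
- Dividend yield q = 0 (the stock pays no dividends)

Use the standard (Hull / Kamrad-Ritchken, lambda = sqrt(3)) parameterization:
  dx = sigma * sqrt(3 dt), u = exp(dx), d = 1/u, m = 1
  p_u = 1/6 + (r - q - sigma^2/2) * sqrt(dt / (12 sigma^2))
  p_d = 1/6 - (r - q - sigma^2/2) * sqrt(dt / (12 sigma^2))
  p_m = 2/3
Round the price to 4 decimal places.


Answer: Price = V(0,0) = 0.2216

Derivation:
dt = T/N = 0.750000; dx = sigma*sqrt(3*dt) = 0.765000
u = exp(dx) = 2.148994; d = 1/u = 0.465334
p_u = 0.123995, p_m = 0.666667, p_d = 0.209338
Discount per step: exp(-r*dt) = 0.968264
Stock lattice S(k, j) with j the centered position index:
  k=0: S(0,+0) = 1.0800
  k=1: S(1,-1) = 0.5026; S(1,+0) = 1.0800; S(1,+1) = 2.3209
  k=2: S(2,-2) = 0.2339; S(2,-1) = 0.5026; S(2,+0) = 1.0800; S(2,+1) = 2.3209; S(2,+2) = 4.9876
Terminal payoffs V(N, j) = max(S_T - K, 0):
  V(2,-2) = 0.000000; V(2,-1) = 0.000000; V(2,+0) = 0.000000; V(2,+1) = 1.080914; V(2,+2) = 3.747631
Backward induction: V(k, j) = exp(-r*dt) * [p_u * V(k+1, j+1) + p_m * V(k+1, j) + p_d * V(k+1, j-1)]
  V(1,-1) = exp(-r*dt) * [p_u*0.000000 + p_m*0.000000 + p_d*0.000000] = 0.000000
  V(1,+0) = exp(-r*dt) * [p_u*1.080914 + p_m*0.000000 + p_d*0.000000] = 0.129775
  V(1,+1) = exp(-r*dt) * [p_u*3.747631 + p_m*1.080914 + p_d*0.000000] = 1.147681
  V(0,+0) = exp(-r*dt) * [p_u*1.147681 + p_m*0.129775 + p_d*0.000000] = 0.221561
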